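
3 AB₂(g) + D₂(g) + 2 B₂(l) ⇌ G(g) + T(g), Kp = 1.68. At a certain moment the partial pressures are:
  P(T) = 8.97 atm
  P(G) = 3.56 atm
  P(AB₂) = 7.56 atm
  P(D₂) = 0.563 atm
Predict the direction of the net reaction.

toward products

(B₂ is a pure liquid — omitted from Qp.)
Qp = P(G)·P(T) / (P(AB₂)³·P(D₂)) = (3.56)·(8.97) / ((7.56)³·(0.563)) = 0.131
Qp = 0.131 < Kp = 1.68, so the forward reaction proceeds.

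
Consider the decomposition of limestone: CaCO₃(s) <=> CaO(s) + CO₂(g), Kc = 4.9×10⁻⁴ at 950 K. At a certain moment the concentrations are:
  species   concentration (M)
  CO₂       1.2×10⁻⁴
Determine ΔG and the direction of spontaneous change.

(CaCO₃, CaO are pure solids — omitted from Qc.)
Qc = [CO₂] = 1.20×10⁻⁴
ΔG = RT ln(Qc/Kc) = (8.314 J mol⁻¹ K⁻¹)(950 K) × ln(1.20×10⁻⁴/4.9×10⁻⁴)
   = (7.898 kJ/mol)(-1.407) = -11.1 kJ/mol
ΔG < 0, so the forward reaction is spontaneous (proceeds forward).

ΔG = -11.1 kJ/mol; the forward reaction is spontaneous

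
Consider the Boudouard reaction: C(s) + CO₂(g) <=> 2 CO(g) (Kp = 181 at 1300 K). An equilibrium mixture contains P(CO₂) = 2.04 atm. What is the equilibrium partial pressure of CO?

(C is a pure solid — omitted from Kp.)
At equilibrium, Kp = P(CO)² / P(CO₂) = 181.
(P(CO))² / (2.04) = 181
P(CO)² = 369 ⇒ P(CO) = 19.2 atm

P(CO) = 19.2 atm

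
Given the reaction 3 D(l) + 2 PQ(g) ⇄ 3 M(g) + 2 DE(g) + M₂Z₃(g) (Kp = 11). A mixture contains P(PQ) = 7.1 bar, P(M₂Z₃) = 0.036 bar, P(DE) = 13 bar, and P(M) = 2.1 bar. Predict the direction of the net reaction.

toward products

(D is a pure liquid — omitted from Qp.)
Qp = P(M)³·P(DE)²·P(M₂Z₃) / P(PQ)² = (2.1)³·(13)²·(0.036) / (7.1)² = 1.1
Qp = 1.1 < Kp = 11, so the forward reaction proceeds.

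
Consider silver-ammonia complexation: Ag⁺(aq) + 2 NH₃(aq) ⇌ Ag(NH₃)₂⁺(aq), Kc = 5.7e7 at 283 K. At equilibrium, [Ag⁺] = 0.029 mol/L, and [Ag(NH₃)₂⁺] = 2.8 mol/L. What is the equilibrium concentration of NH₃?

At equilibrium, Kc = [Ag(NH₃)₂⁺] / ([Ag⁺]·[NH₃]²) = 5.7e7.
(2.8) / ((0.029)·([NH₃])²) = 5.7e7
[NH₃]² = 1.69e-6 ⇒ [NH₃] = 0.0013 mol/L

[NH₃] = 0.0013 mol/L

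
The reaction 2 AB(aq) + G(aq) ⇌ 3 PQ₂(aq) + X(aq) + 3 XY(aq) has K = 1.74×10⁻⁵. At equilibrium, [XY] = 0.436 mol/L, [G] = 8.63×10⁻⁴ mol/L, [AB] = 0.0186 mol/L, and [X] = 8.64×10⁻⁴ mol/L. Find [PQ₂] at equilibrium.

At equilibrium, K = [PQ₂]³·[X]·[XY]³ / ([AB]²·[G]) = 1.74×10⁻⁵.
([PQ₂])³·(8.64×10⁻⁴)·(0.436)³ / ((0.0186)²·(8.63×10⁻⁴)) = 1.74×10⁻⁵
[PQ₂]³ = 7.25×10⁻⁸ ⇒ [PQ₂] = 0.00417 mol/L

[PQ₂] = 0.00417 mol/L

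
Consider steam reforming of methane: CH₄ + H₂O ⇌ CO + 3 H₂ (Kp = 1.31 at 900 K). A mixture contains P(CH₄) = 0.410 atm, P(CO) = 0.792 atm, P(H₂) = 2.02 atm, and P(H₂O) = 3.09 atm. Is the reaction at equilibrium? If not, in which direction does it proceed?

Qp = P(CO)·P(H₂)³ / (P(CH₄)·P(H₂O)) = (0.792)·(2.02)³ / ((0.410)·(3.09)) = 5.15
Qp = 5.15 > Kp = 1.31, so the reverse reaction proceeds.

toward reactants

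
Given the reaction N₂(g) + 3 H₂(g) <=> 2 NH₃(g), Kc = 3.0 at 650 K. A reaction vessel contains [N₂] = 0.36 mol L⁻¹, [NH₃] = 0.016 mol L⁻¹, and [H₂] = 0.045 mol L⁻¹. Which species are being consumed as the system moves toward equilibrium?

NH₃ (products)

Qc = [NH₃]² / ([N₂]·[H₂]³) = (0.016)² / ((0.36)·(0.045)³) = 7.8
Qc = 7.8 > Kc = 3.0: net reverse reaction.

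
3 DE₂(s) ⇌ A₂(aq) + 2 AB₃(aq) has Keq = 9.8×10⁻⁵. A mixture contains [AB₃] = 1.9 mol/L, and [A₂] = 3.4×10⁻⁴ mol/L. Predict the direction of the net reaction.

toward reactants

(DE₂ is a pure solid — omitted from Q.)
Q = [A₂]·[AB₃]² = (3.4×10⁻⁴)·(1.9)² = 0.0012
Q = 0.0012 > Keq = 9.8×10⁻⁵, so the reverse reaction proceeds.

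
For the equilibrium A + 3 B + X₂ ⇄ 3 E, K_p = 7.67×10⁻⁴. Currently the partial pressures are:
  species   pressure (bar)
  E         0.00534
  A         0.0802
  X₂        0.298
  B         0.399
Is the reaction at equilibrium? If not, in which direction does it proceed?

forward (toward products)

Q_p = P(E)³ / (P(A)·P(B)³·P(X₂)) = (0.00534)³ / ((0.0802)·(0.399)³·(0.298)) = 1.00×10⁻⁴
Q_p = 1.00×10⁻⁴ < K_p = 7.67×10⁻⁴, so the forward reaction proceeds.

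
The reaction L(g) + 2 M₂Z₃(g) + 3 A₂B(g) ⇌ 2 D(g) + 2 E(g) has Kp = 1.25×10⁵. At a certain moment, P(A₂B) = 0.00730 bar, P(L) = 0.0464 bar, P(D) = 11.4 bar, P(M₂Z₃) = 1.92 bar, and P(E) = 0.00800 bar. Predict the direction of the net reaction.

neither direction; the system is at equilibrium

Qp = P(D)²·P(E)² / (P(L)·P(M₂Z₃)²·P(A₂B)³) = (11.4)²·(0.00800)² / ((0.0464)·(1.92)²·(0.00730)³) = 1.25×10⁵
Qp = 1.25×10⁵ = Kp, so the system is already at equilibrium.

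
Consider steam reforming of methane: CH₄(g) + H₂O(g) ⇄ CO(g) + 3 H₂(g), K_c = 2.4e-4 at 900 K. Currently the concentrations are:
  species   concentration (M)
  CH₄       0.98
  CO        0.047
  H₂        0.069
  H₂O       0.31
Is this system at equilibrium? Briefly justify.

no; Q < K, reaction proceeds forward

Q_c = [CO]·[H₂]³ / ([CH₄]·[H₂O]) = (0.047)·(0.069)³ / ((0.98)·(0.31)) = 5.1e-5
Q_c = 5.1e-5 < K_c = 2.4e-4: net forward reaction.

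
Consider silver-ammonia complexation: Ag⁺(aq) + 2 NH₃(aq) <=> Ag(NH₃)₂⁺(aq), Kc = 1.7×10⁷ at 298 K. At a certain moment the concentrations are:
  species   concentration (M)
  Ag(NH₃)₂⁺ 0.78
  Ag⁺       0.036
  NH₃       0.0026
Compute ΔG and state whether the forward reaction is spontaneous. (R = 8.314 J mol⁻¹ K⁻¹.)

Qc = [Ag(NH₃)₂⁺] / ([Ag⁺]·[NH₃]²) = (0.78) / ((0.036)·(0.0026)²) = 3.21×10⁶
ΔG = RT ln(Qc/Kc) = (8.314 J mol⁻¹ K⁻¹)(298 K) × ln(3.21×10⁶/1.7×10⁷)
   = (2.478 kJ/mol)(-1.667) = -4.13 kJ/mol
ΔG < 0, so the forward reaction is spontaneous (proceeds forward).

ΔG = -4.13 kJ/mol; the forward reaction is spontaneous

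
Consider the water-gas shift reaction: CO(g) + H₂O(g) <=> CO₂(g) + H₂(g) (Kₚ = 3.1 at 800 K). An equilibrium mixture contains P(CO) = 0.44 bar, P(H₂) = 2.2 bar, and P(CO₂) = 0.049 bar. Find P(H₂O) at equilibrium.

At equilibrium, Kₚ = P(CO₂)·P(H₂) / (P(CO)·P(H₂O)) = 3.1.
(0.049)·(2.2) / ((0.44)·(P(H₂O))) = 3.1
P(H₂O) = 0.0790 = 0.079 bar

P(H₂O) = 0.079 bar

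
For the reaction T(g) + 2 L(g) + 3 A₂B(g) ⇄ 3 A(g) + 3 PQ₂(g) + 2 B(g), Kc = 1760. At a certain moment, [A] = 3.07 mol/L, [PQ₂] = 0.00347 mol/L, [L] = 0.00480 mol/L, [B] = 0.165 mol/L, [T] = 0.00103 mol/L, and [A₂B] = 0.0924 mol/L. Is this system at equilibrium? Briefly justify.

Qc = [A]³·[PQ₂]³·[B]² / ([T]·[L]²·[A₂B]³) = (3.07)³·(0.00347)³·(0.165)² / ((0.00103)·(0.00480)²·(0.0924)³) = 1760
Qc = 1760 = Kc; the system is at equilibrium.

yes, at equilibrium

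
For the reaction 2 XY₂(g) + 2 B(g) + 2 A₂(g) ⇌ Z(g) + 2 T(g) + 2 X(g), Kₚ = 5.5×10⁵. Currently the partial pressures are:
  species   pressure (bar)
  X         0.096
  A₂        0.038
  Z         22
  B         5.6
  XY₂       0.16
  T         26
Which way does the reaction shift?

Qₚ = P(Z)·P(T)²·P(X)² / (P(XY₂)²·P(B)²·P(A₂)²) = (22)·(26)²·(0.096)² / ((0.16)²·(5.6)²·(0.038)²) = 1.2×10⁵
Qₚ = 1.2×10⁵ < Kₚ = 5.5×10⁵, so the forward reaction proceeds.

in the forward direction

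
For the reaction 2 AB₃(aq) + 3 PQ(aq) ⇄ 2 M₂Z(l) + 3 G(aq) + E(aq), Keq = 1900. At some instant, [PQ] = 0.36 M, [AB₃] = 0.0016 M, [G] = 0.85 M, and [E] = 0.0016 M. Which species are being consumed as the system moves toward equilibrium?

(M₂Z is a pure liquid — omitted from Q.)
Q = [G]³·[E] / ([AB₃]²·[PQ]³) = (0.85)³·(0.0016) / ((0.0016)²·(0.36)³) = 8200
Q = 8200 > Keq = 1900: net reverse reaction.

M₂Z, G, E (products)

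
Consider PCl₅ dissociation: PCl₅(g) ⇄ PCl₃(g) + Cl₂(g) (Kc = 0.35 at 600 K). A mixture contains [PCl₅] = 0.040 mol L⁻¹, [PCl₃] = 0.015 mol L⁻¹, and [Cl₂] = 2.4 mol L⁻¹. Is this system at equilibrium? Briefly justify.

Qc = [PCl₃]·[Cl₂] / [PCl₅] = (0.015)·(2.4) / (0.040) = 0.90
Qc = 0.90 > Kc = 0.35: net reverse reaction.

no; Q > K, reaction proceeds in reverse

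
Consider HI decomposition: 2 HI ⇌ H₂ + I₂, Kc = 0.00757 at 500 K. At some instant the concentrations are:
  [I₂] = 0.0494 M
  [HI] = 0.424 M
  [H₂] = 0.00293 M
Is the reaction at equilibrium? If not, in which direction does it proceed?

Qc = [H₂]·[I₂] / [HI]² = (0.00293)·(0.0494) / (0.424)² = 8.05e-4
Qc = 8.05e-4 < Kc = 0.00757, so the forward reaction proceeds.

in the forward direction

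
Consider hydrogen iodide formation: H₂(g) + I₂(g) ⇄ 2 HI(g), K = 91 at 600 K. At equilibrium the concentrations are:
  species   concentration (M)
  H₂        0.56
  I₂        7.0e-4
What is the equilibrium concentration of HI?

At equilibrium, K = [HI]² / ([H₂]·[I₂]) = 91.
([HI])² / ((0.56)·(7.0e-4)) = 91
[HI]² = 0.0357 ⇒ [HI] = 0.19 M

[HI] = 0.19 M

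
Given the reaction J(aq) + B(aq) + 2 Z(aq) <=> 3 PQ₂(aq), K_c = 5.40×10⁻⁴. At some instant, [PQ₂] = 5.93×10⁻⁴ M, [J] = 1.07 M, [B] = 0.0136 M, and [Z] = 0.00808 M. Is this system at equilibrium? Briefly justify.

no; Q < K, reaction proceeds forward

Q_c = [PQ₂]³ / ([J]·[B]·[Z]²) = (5.93×10⁻⁴)³ / ((1.07)·(0.0136)·(0.00808)²) = 2.19×10⁻⁴
Q_c = 2.19×10⁻⁴ < K_c = 5.40×10⁻⁴: net forward reaction.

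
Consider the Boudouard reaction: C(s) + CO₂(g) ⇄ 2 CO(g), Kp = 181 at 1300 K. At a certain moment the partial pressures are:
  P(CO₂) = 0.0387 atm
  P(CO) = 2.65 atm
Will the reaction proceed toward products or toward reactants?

(C is a pure solid — omitted from Qp.)
Qp = P(CO)² / P(CO₂) = (2.65)² / (0.0387) = 181
Qp = 181 = Kp, so the system is already at equilibrium.

at equilibrium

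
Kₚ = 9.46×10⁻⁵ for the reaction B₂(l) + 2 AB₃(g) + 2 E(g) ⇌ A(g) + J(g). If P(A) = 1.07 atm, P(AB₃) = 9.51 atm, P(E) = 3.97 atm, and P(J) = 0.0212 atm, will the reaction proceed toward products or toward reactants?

(B₂ is a pure liquid — omitted from Qₚ.)
Qₚ = P(A)·P(J) / (P(AB₃)²·P(E)²) = (1.07)·(0.0212) / ((9.51)²·(3.97)²) = 1.59×10⁻⁵
Qₚ = 1.59×10⁻⁵ < Kₚ = 9.46×10⁻⁵, so the forward reaction proceeds.

forward (toward products)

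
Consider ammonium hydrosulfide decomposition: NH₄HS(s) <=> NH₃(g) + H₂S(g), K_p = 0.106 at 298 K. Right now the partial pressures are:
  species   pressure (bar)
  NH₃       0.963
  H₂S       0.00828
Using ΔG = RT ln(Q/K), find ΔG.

ΔG = -6.41 kJ/mol

(NH₄HS is a pure solid — omitted from Q_p.)
Q_p = P(NH₃)·P(H₂S) = (0.963)·(0.00828) = 0.00797
ΔG = RT ln(Q_p/K_p) = (8.314 J mol⁻¹ K⁻¹)(298 K) × ln(0.00797/0.106)
   = (2.478 kJ/mol)(-2.588) = -6.41 kJ/mol
ΔG < 0, so the forward reaction is spontaneous (proceeds forward).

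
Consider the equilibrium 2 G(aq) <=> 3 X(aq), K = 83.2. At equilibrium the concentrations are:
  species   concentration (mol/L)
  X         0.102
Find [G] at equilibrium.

At equilibrium, K = [X]³ / [G]² = 83.2.
(0.102)³ / ([G])² = 83.2
[G]² = 1.28e-5 ⇒ [G] = 0.00357 mol/L

[G] = 0.00357 mol/L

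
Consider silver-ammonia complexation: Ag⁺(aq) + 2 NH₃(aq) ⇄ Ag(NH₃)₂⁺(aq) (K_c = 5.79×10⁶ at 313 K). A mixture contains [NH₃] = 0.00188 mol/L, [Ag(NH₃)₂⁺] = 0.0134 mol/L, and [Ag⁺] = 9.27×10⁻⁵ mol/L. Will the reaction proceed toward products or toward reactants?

toward reactants

Q_c = [Ag(NH₃)₂⁺] / ([Ag⁺]·[NH₃]²) = (0.0134) / ((9.27×10⁻⁵)·(0.00188)²) = 4.09×10⁷
Q_c = 4.09×10⁷ > K_c = 5.79×10⁶, so the reverse reaction proceeds.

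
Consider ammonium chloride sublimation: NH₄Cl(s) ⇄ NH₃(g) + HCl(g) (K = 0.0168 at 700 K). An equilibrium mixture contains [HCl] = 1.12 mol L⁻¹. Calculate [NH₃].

[NH₃] = 0.0150 mol L⁻¹

(NH₄Cl is a pure solid — omitted from K.)
At equilibrium, K = [NH₃]·[HCl] = 0.0168.
([NH₃])·(1.12) = 0.0168
[NH₃] = 0.0150 mol L⁻¹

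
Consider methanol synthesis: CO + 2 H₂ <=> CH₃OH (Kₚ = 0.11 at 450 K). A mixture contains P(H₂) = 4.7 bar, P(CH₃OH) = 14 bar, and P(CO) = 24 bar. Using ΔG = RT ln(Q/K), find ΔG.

Qₚ = P(CH₃OH) / (P(CO)·P(H₂)²) = (14) / ((24)·(4.7)²) = 0.0264
ΔG = RT ln(Qₚ/Kₚ) = (8.314 J mol⁻¹ K⁻¹)(450 K) × ln(0.0264/0.11)
   = (3.741 kJ/mol)(-1.427) = -5.34 kJ/mol
ΔG < 0, so the forward reaction is spontaneous (proceeds forward).

ΔG = -5.34 kJ/mol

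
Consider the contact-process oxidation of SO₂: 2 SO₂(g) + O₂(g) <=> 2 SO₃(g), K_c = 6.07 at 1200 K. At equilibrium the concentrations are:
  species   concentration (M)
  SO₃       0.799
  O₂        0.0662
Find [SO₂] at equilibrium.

At equilibrium, K_c = [SO₃]² / ([SO₂]²·[O₂]) = 6.07.
(0.799)² / (([SO₂])²·(0.0662)) = 6.07
[SO₂]² = 1.59 ⇒ [SO₂] = 1.26 M

[SO₂] = 1.26 M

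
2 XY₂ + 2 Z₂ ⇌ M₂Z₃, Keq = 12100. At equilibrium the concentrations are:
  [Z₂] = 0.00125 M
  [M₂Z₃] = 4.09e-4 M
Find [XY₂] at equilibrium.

[XY₂] = 0.147 M

At equilibrium, Keq = [M₂Z₃] / ([XY₂]²·[Z₂]²) = 12100.
(4.09e-4) / (([XY₂])²·(0.00125)²) = 12100
[XY₂]² = 0.0216 ⇒ [XY₂] = 0.147 M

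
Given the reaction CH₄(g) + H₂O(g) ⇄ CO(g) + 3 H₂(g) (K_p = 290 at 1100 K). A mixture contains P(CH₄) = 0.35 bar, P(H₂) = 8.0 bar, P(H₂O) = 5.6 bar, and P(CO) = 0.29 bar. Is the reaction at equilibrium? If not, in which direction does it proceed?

in the forward direction

Q_p = P(CO)·P(H₂)³ / (P(CH₄)·P(H₂O)) = (0.29)·(8.0)³ / ((0.35)·(5.6)) = 76
Q_p = 76 < K_p = 290, so the forward reaction proceeds.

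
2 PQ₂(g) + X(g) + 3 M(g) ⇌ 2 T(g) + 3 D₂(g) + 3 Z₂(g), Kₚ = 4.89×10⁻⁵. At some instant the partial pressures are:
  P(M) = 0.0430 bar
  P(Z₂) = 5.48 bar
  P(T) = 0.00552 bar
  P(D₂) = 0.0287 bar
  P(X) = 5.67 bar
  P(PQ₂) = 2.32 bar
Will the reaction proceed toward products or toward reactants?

neither direction; the system is at equilibrium

Qₚ = P(T)²·P(D₂)³·P(Z₂)³ / (P(PQ₂)²·P(X)·P(M)³) = (0.00552)²·(0.0287)³·(5.48)³ / ((2.32)²·(5.67)·(0.0430)³) = 4.89×10⁻⁵
Qₚ = 4.89×10⁻⁵ = Kₚ, so the system is already at equilibrium.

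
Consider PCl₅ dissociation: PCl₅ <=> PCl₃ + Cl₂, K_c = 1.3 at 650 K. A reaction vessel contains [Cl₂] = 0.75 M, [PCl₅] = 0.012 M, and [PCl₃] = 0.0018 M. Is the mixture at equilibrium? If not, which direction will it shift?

no; Q < K, reaction proceeds forward

Q_c = [PCl₃]·[Cl₂] / [PCl₅] = (0.0018)·(0.75) / (0.012) = 0.11
Q_c = 0.11 < K_c = 1.3: net forward reaction.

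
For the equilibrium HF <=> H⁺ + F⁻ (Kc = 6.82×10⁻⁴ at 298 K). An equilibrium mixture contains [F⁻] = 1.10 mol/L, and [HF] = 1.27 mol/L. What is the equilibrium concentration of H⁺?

[H⁺] = 7.87×10⁻⁴ mol/L

At equilibrium, Kc = [H⁺]·[F⁻] / [HF] = 6.82×10⁻⁴.
([H⁺])·(1.10) / (1.27) = 6.82×10⁻⁴
[H⁺] = 7.87×10⁻⁴ mol/L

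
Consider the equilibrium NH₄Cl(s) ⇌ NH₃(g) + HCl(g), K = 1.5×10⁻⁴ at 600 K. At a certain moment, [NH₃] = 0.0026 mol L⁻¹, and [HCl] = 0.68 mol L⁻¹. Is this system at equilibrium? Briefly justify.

no; Q > K, reaction proceeds in reverse

(NH₄Cl is a pure solid — omitted from Q.)
Q = [NH₃]·[HCl] = (0.0026)·(0.68) = 0.0018
Q = 0.0018 > K = 1.5×10⁻⁴: net reverse reaction.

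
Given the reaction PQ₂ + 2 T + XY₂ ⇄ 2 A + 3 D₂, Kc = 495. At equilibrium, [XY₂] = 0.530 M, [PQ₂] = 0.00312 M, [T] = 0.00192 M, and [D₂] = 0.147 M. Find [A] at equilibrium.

At equilibrium, Kc = [A]²·[D₂]³ / ([PQ₂]·[T]²·[XY₂]) = 495.
([A])²·(0.147)³ / ((0.00312)·(0.00192)²·(0.530)) = 495
[A]² = 9.50×10⁻⁴ ⇒ [A] = 0.0308 M

[A] = 0.0308 M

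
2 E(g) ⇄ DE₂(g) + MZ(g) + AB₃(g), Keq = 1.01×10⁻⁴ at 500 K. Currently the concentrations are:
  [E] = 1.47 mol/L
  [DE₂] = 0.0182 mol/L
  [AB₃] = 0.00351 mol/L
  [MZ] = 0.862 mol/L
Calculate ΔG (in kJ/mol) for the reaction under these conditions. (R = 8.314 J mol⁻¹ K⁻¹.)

Q = [DE₂]·[MZ]·[AB₃] / [E]² = (0.0182)·(0.862)·(0.00351) / (1.47)² = 2.55×10⁻⁵
ΔG = RT ln(Q/Keq) = (8.314 J mol⁻¹ K⁻¹)(500 K) × ln(2.55×10⁻⁵/1.01×10⁻⁴)
   = (4.157 kJ/mol)(-1.376) = -5.72 kJ/mol
ΔG < 0, so the forward reaction is spontaneous (proceeds forward).

ΔG = -5.72 kJ/mol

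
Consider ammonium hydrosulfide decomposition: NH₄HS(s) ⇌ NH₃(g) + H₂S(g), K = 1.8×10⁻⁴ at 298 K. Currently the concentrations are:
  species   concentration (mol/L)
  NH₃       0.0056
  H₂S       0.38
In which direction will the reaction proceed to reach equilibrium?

reverse (toward reactants)

(NH₄HS is a pure solid — omitted from Q.)
Q = [NH₃]·[H₂S] = (0.0056)·(0.38) = 0.0021
Q = 0.0021 > K = 1.8×10⁻⁴, so the reverse reaction proceeds.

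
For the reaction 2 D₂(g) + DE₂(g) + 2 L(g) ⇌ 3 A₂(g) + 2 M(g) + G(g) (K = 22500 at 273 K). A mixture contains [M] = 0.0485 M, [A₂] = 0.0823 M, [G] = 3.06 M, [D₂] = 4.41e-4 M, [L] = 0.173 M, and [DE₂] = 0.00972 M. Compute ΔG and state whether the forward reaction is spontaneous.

Q = [A₂]³·[M]²·[G] / ([D₂]²·[DE₂]·[L]²) = (0.0823)³·(0.0485)²·(3.06) / ((4.41e-4)²·(0.00972)·(0.173)²) = 70900
ΔG = RT ln(Q/K) = (8.314 J mol⁻¹ K⁻¹)(273 K) × ln(70900/22500)
   = (2.270 kJ/mol)(1.148) = 2.61 kJ/mol
ΔG > 0, so the forward reaction is non-spontaneous (proceeds in reverse).

ΔG = 2.61 kJ/mol; the forward reaction is non-spontaneous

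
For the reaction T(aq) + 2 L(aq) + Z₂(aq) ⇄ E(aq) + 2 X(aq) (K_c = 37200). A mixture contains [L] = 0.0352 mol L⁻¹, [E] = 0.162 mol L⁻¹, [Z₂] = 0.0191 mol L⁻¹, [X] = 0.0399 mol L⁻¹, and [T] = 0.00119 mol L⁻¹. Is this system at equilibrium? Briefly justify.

no; Q < K, reaction proceeds forward

Q_c = [E]·[X]² / ([T]·[L]²·[Z₂]) = (0.162)·(0.0399)² / ((0.00119)·(0.0352)²·(0.0191)) = 9160
Q_c = 9160 < K_c = 37200: net forward reaction.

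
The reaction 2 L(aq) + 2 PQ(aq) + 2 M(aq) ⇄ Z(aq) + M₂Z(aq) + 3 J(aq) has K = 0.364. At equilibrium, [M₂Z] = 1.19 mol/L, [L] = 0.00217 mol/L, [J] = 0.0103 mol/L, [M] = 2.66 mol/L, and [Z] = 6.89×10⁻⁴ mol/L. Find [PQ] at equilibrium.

[PQ] = 0.00860 mol/L

At equilibrium, K = [Z]·[M₂Z]·[J]³ / ([L]²·[PQ]²·[M]²) = 0.364.
(6.89×10⁻⁴)·(1.19)·(0.0103)³ / ((0.00217)²·([PQ])²·(2.66)²) = 0.364
[PQ]² = 7.39×10⁻⁵ ⇒ [PQ] = 0.00860 mol/L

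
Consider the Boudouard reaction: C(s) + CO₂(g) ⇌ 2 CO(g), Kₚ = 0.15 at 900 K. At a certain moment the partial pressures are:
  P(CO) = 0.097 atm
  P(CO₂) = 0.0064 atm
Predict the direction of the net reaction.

in the reverse direction

(C is a pure solid — omitted from Qₚ.)
Qₚ = P(CO)² / P(CO₂) = (0.097)² / (0.0064) = 1.5
Qₚ = 1.5 > Kₚ = 0.15, so the reverse reaction proceeds.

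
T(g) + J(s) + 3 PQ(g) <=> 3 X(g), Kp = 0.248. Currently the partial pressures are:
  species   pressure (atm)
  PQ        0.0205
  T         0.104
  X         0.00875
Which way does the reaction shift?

to the left

(J is a pure solid — omitted from Qp.)
Qp = P(X)³ / (P(T)·P(PQ)³) = (0.00875)³ / ((0.104)·(0.0205)³) = 0.748
Qp = 0.748 > Kp = 0.248, so the reverse reaction proceeds.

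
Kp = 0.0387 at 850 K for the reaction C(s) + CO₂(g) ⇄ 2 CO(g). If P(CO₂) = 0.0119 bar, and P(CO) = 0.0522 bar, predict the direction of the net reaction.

in the reverse direction

(C is a pure solid — omitted from Qp.)
Qp = P(CO)² / P(CO₂) = (0.0522)² / (0.0119) = 0.229
Qp = 0.229 > Kp = 0.0387, so the reverse reaction proceeds.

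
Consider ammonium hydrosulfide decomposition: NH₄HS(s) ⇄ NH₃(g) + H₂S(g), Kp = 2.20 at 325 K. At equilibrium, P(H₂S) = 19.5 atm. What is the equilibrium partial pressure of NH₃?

(NH₄HS is a pure solid — omitted from Kp.)
At equilibrium, Kp = P(NH₃)·P(H₂S) = 2.20.
(P(NH₃))·(19.5) = 2.20
P(NH₃) = 0.113 atm

P(NH₃) = 0.113 atm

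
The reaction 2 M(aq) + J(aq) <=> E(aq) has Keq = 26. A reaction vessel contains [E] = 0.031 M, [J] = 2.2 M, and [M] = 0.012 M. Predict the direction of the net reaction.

toward reactants

Q = [E] / ([M]²·[J]) = (0.031) / ((0.012)²·(2.2)) = 98
Q = 98 > Keq = 26, so the reverse reaction proceeds.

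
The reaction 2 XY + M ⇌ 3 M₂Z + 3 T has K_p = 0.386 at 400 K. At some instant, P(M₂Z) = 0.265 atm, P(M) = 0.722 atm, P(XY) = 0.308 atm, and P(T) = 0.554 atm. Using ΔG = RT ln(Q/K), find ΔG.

Q_p = P(M₂Z)³·P(T)³ / (P(XY)²·P(M)) = (0.265)³·(0.554)³ / ((0.308)²·(0.722)) = 0.0462
ΔG = RT ln(Q_p/K_p) = (8.314 J mol⁻¹ K⁻¹)(400 K) × ln(0.0462/0.386)
   = (3.326 kJ/mol)(-2.123) = -7.06 kJ/mol
ΔG < 0, so the forward reaction is spontaneous (proceeds forward).

ΔG = -7.06 kJ/mol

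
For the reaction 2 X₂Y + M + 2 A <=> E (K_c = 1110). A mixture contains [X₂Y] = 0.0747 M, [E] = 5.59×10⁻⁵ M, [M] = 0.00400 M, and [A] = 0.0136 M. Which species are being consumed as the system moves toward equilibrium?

Q_c = [E] / ([X₂Y]²·[M]·[A]²) = (5.59×10⁻⁵) / ((0.0747)²·(0.00400)·(0.0136)²) = 13500
Q_c = 13500 > K_c = 1110: net reverse reaction.

E (products)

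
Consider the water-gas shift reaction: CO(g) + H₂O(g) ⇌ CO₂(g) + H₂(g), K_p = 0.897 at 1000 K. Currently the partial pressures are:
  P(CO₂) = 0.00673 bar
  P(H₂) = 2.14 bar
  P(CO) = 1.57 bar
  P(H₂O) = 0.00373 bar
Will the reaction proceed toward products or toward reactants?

in the reverse direction

Q_p = P(CO₂)·P(H₂) / (P(CO)·P(H₂O)) = (0.00673)·(2.14) / ((1.57)·(0.00373)) = 2.46
Q_p = 2.46 > K_p = 0.897, so the reverse reaction proceeds.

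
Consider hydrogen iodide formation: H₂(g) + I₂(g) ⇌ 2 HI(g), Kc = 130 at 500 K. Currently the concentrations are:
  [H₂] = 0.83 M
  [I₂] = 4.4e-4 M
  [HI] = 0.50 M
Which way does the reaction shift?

in the reverse direction

Qc = [HI]² / ([H₂]·[I₂]) = (0.50)² / ((0.83)·(4.4e-4)) = 680
Qc = 680 > Kc = 130, so the reverse reaction proceeds.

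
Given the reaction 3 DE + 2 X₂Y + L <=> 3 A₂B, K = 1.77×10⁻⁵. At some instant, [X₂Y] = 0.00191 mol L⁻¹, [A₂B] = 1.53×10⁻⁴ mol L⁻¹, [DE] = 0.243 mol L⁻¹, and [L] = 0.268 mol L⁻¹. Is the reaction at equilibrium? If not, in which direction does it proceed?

reverse (toward reactants)

Q = [A₂B]³ / ([DE]³·[X₂Y]²·[L]) = (1.53×10⁻⁴)³ / ((0.243)³·(0.00191)²·(0.268)) = 2.55×10⁻⁴
Q = 2.55×10⁻⁴ > K = 1.77×10⁻⁵, so the reverse reaction proceeds.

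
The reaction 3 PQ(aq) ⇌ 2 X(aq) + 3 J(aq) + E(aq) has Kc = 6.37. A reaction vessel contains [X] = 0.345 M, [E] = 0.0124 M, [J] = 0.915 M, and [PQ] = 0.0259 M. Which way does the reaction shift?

Qc = [X]²·[J]³·[E] / [PQ]³ = (0.345)²·(0.915)³·(0.0124) / (0.0259)³ = 65.1
Qc = 65.1 > Kc = 6.37, so the reverse reaction proceeds.

toward reactants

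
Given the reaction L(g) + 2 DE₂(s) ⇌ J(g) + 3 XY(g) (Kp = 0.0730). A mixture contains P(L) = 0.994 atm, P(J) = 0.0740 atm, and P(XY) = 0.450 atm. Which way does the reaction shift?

in the forward direction

(DE₂ is a pure solid — omitted from Qp.)
Qp = P(J)·P(XY)³ / P(L) = (0.0740)·(0.450)³ / (0.994) = 0.00678
Qp = 0.00678 < Kp = 0.0730, so the forward reaction proceeds.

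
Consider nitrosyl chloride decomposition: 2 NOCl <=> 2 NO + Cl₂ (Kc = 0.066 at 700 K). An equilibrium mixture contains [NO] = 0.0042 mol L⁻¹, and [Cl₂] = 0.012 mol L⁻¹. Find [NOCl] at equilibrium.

At equilibrium, Kc = [NO]²·[Cl₂] / [NOCl]² = 0.066.
(0.0042)²·(0.012) / ([NOCl])² = 0.066
[NOCl]² = 3.21e-6 ⇒ [NOCl] = 0.0018 mol L⁻¹

[NOCl] = 0.0018 mol L⁻¹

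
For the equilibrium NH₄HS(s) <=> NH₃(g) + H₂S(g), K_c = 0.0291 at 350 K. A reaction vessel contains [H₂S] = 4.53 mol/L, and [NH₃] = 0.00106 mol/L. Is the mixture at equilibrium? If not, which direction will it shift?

no; Q < K, reaction proceeds forward

(NH₄HS is a pure solid — omitted from Q_c.)
Q_c = [NH₃]·[H₂S] = (0.00106)·(4.53) = 0.00480
Q_c = 0.00480 < K_c = 0.0291: net forward reaction.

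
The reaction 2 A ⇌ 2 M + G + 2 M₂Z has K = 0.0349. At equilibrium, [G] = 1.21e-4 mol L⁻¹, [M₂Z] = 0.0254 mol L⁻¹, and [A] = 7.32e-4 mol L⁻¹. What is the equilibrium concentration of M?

[M] = 0.489 mol L⁻¹

At equilibrium, K = [M]²·[G]·[M₂Z]² / [A]² = 0.0349.
([M])²·(1.21e-4)·(0.0254)² / (7.32e-4)² = 0.0349
[M]² = 0.240 ⇒ [M] = 0.489 mol L⁻¹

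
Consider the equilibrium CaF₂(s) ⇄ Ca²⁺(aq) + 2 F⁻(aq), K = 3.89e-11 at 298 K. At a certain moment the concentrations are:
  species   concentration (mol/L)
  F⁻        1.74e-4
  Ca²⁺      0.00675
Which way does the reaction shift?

reverse (toward reactants)

(CaF₂ is a pure solid — omitted from Q.)
Q = [Ca²⁺]·[F⁻]² = (0.00675)·(1.74e-4)² = 2.04e-10
Q = 2.04e-10 > K = 3.89e-11, so the reverse reaction proceeds.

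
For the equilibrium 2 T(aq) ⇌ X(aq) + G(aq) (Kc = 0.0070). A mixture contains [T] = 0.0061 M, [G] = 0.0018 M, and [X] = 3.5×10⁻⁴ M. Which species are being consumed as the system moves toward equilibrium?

X, G (products)

Qc = [X]·[G] / [T]² = (3.5×10⁻⁴)·(0.0018) / (0.0061)² = 0.017
Qc = 0.017 > Kc = 0.0070: net reverse reaction.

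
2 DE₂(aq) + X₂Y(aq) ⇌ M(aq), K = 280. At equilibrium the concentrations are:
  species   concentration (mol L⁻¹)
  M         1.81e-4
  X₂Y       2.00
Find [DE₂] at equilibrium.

[DE₂] = 5.69e-4 mol L⁻¹

At equilibrium, K = [M] / ([DE₂]²·[X₂Y]) = 280.
(1.81e-4) / (([DE₂])²·(2.00)) = 280
[DE₂]² = 3.23e-7 ⇒ [DE₂] = 5.69e-4 mol L⁻¹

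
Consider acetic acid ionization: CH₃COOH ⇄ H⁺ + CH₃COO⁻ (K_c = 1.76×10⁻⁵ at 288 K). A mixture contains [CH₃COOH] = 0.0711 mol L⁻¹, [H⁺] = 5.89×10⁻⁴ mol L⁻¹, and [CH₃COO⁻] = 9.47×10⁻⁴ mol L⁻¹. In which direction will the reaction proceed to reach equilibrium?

Q_c = [H⁺]·[CH₃COO⁻] / [CH₃COOH] = (5.89×10⁻⁴)·(9.47×10⁻⁴) / (0.0711) = 7.85×10⁻⁶
Q_c = 7.85×10⁻⁶ < K_c = 1.76×10⁻⁵, so the forward reaction proceeds.

forward (toward products)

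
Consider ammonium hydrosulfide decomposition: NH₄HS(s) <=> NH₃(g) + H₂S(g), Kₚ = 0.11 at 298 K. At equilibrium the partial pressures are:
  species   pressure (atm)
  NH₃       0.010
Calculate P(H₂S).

(NH₄HS is a pure solid — omitted from Kₚ.)
At equilibrium, Kₚ = P(NH₃)·P(H₂S) = 0.11.
(0.010)·(P(H₂S)) = 0.11
P(H₂S) = 11.0 = 11 atm

P(H₂S) = 11 atm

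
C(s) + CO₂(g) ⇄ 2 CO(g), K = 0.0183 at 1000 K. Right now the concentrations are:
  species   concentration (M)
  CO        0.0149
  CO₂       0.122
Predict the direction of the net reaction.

(C is a pure solid — omitted from Q.)
Q = [CO]² / [CO₂] = (0.0149)² / (0.122) = 0.00182
Q = 0.00182 < K = 0.0183, so the forward reaction proceeds.

toward products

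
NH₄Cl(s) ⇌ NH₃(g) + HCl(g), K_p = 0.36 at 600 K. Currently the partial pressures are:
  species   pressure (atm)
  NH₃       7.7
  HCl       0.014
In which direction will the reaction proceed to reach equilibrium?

in the forward direction

(NH₄Cl is a pure solid — omitted from Q_p.)
Q_p = P(NH₃)·P(HCl) = (7.7)·(0.014) = 0.11
Q_p = 0.11 < K_p = 0.36, so the forward reaction proceeds.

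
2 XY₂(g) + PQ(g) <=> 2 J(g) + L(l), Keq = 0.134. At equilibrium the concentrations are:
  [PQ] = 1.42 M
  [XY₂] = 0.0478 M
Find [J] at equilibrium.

(L is a pure liquid — omitted from Keq.)
At equilibrium, Keq = [J]² / ([XY₂]²·[PQ]) = 0.134.
([J])² / ((0.0478)²·(1.42)) = 0.134
[J]² = 4.35×10⁻⁴ ⇒ [J] = 0.0209 M

[J] = 0.0209 M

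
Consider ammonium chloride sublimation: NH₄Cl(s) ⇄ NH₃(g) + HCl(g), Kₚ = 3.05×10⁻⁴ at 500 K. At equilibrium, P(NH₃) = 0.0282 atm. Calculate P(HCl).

P(HCl) = 0.0108 atm

(NH₄Cl is a pure solid — omitted from Kₚ.)
At equilibrium, Kₚ = P(NH₃)·P(HCl) = 3.05×10⁻⁴.
(0.0282)·(P(HCl)) = 3.05×10⁻⁴
P(HCl) = 0.0108 atm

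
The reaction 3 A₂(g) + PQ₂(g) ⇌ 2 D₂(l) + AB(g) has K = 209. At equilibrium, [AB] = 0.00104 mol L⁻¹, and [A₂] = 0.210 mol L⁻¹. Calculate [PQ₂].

(D₂ is a pure liquid — omitted from K.)
At equilibrium, K = [AB] / ([A₂]³·[PQ₂]) = 209.
(0.00104) / ((0.210)³·([PQ₂])) = 209
[PQ₂] = 5.37×10⁻⁴ mol L⁻¹

[PQ₂] = 5.37×10⁻⁴ mol L⁻¹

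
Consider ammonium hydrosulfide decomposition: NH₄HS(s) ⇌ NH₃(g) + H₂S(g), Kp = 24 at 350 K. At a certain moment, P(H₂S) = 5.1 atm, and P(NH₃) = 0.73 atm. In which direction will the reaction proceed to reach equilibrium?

toward products

(NH₄HS is a pure solid — omitted from Qp.)
Qp = P(NH₃)·P(H₂S) = (0.73)·(5.1) = 3.7
Qp = 3.7 < Kp = 24, so the forward reaction proceeds.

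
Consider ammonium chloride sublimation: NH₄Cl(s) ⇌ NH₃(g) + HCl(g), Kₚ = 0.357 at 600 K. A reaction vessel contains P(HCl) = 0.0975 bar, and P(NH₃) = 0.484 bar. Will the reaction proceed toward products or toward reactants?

(NH₄Cl is a pure solid — omitted from Qₚ.)
Qₚ = P(NH₃)·P(HCl) = (0.484)·(0.0975) = 0.0472
Qₚ = 0.0472 < Kₚ = 0.357, so the forward reaction proceeds.

in the forward direction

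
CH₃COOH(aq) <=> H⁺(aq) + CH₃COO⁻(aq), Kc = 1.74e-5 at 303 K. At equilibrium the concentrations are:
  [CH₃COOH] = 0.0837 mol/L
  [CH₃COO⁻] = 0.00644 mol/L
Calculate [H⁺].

[H⁺] = 2.26e-4 mol/L

At equilibrium, Kc = [H⁺]·[CH₃COO⁻] / [CH₃COOH] = 1.74e-5.
([H⁺])·(0.00644) / (0.0837) = 1.74e-5
[H⁺] = 2.26e-4 mol/L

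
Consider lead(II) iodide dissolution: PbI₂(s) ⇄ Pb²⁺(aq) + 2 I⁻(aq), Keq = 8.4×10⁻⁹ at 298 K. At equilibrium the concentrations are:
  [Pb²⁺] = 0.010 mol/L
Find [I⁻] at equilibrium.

(PbI₂ is a pure solid — omitted from Keq.)
At equilibrium, Keq = [Pb²⁺]·[I⁻]² = 8.4×10⁻⁹.
(0.010)·([I⁻])² = 8.4×10⁻⁹
[I⁻]² = 8.40×10⁻⁷ ⇒ [I⁻] = 9.2×10⁻⁴ mol/L

[I⁻] = 9.2×10⁻⁴ mol/L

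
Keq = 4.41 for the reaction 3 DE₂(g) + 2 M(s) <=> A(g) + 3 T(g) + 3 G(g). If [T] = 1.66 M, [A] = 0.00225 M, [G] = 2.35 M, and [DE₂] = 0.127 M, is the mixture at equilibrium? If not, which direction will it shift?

(M is a pure solid — omitted from Q.)
Q = [A]·[T]³·[G]³ / [DE₂]³ = (0.00225)·(1.66)³·(2.35)³ / (0.127)³ = 65.2
Q = 65.2 > Keq = 4.41: net reverse reaction.

no; Q > K, reaction proceeds in reverse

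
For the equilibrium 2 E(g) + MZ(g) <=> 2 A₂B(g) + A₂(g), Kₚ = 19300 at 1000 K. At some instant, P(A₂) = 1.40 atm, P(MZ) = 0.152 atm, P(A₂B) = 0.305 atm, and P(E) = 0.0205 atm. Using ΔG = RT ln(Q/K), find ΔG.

ΔG = -18.7 kJ/mol

Qₚ = P(A₂B)²·P(A₂) / (P(E)²·P(MZ)) = (0.305)²·(1.40) / ((0.0205)²·(0.152)) = 2040
ΔG = RT ln(Qₚ/Kₚ) = (8.314 J mol⁻¹ K⁻¹)(1000 K) × ln(2040/19300)
   = (8.314 kJ/mol)(-2.247) = -18.7 kJ/mol
ΔG < 0, so the forward reaction is spontaneous (proceeds forward).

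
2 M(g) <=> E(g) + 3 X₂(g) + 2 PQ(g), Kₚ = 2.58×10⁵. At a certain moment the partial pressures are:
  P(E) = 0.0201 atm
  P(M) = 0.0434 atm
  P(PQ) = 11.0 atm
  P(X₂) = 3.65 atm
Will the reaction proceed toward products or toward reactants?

Qₚ = P(E)·P(X₂)³·P(PQ)² / P(M)² = (0.0201)·(3.65)³·(11.0)² / (0.0434)² = 62800
Qₚ = 62800 < Kₚ = 2.58×10⁵, so the forward reaction proceeds.

forward (toward products)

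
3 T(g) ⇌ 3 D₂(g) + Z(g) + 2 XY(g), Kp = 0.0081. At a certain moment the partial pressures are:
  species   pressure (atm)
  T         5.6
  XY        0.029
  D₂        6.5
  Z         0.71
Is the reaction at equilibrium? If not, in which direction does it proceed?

toward products

Qp = P(D₂)³·P(Z)·P(XY)² / P(T)³ = (6.5)³·(0.71)·(0.029)² / (5.6)³ = 9.3×10⁻⁴
Qp = 9.3×10⁻⁴ < Kp = 0.0081, so the forward reaction proceeds.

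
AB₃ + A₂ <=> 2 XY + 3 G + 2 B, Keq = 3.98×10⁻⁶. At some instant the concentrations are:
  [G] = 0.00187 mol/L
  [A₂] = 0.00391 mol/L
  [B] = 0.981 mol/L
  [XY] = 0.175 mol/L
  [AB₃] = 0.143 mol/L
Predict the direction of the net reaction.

Q = [XY]²·[G]³·[B]² / ([AB₃]·[A₂]) = (0.175)²·(0.00187)³·(0.981)² / ((0.143)·(0.00391)) = 3.45×10⁻⁷
Q = 3.45×10⁻⁷ < Keq = 3.98×10⁻⁶, so the forward reaction proceeds.

toward products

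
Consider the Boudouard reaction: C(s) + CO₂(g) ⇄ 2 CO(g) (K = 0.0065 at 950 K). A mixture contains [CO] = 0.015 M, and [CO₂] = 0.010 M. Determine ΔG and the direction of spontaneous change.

ΔG = 9.81 kJ/mol; the forward reaction is non-spontaneous

(C is a pure solid — omitted from Q.)
Q = [CO]² / [CO₂] = (0.015)² / (0.010) = 0.0225
ΔG = RT ln(Q/K) = (8.314 J mol⁻¹ K⁻¹)(950 K) × ln(0.0225/0.0065)
   = (7.898 kJ/mol)(1.242) = 9.81 kJ/mol
ΔG > 0, so the forward reaction is non-spontaneous (proceeds in reverse).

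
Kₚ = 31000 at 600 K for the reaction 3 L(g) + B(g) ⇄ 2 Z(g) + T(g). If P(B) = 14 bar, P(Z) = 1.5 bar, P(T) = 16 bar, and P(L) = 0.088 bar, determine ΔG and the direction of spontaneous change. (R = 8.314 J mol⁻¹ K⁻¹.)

Qₚ = P(Z)²·P(T) / (P(L)³·P(B)) = (1.5)²·(16) / ((0.088)³·(14)) = 3770
ΔG = RT ln(Qₚ/Kₚ) = (8.314 J mol⁻¹ K⁻¹)(600 K) × ln(3770/31000)
   = (4.988 kJ/mol)(-2.107) = -10.5 kJ/mol
ΔG < 0, so the forward reaction is spontaneous (proceeds forward).

ΔG = -10.5 kJ/mol; the forward reaction is spontaneous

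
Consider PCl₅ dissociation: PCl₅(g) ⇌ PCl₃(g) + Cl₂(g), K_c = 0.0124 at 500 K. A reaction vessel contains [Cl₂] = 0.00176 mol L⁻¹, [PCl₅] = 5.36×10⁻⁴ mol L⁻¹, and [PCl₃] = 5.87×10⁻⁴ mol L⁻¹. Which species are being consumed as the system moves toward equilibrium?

Q_c = [PCl₃]·[Cl₂] / [PCl₅] = (5.87×10⁻⁴)·(0.00176) / (5.36×10⁻⁴) = 0.00193
Q_c = 0.00193 < K_c = 0.0124: net forward reaction.

PCl₅ (reactants)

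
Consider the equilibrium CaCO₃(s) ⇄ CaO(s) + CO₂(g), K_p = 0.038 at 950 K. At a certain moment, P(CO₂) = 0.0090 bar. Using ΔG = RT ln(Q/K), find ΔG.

(CaCO₃, CaO are pure solids — omitted from Q_p.)
Q_p = P(CO₂) = 0.00900
ΔG = RT ln(Q_p/K_p) = (8.314 J mol⁻¹ K⁻¹)(950 K) × ln(0.00900/0.038)
   = (7.898 kJ/mol)(-1.440) = -11.4 kJ/mol
ΔG < 0, so the forward reaction is spontaneous (proceeds forward).

ΔG = -11.4 kJ/mol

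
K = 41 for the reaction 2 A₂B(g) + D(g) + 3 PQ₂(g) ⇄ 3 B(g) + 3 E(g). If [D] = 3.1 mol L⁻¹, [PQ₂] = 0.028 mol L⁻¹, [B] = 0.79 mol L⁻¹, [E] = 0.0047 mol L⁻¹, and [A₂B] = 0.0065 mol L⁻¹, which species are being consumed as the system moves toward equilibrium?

Q = [B]³·[E]³ / ([A₂B]²·[D]·[PQ₂]³) = (0.79)³·(0.0047)³ / ((0.0065)²·(3.1)·(0.028)³) = 18
Q = 18 < K = 41: net forward reaction.

A₂B, D, PQ₂ (reactants)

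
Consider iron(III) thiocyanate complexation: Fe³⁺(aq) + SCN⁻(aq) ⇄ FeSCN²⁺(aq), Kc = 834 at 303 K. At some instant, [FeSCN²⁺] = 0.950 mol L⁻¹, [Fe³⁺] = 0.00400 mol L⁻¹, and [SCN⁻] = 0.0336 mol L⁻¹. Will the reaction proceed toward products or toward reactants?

Qc = [FeSCN²⁺] / ([Fe³⁺]·[SCN⁻]) = (0.950) / ((0.00400)·(0.0336)) = 7070
Qc = 7070 > Kc = 834, so the reverse reaction proceeds.

in the reverse direction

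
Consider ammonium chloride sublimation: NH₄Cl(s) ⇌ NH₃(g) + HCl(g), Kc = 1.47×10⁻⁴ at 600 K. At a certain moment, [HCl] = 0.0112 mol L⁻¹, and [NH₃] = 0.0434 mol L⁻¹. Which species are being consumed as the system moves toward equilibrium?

NH₃, HCl (products)

(NH₄Cl is a pure solid — omitted from Qc.)
Qc = [NH₃]·[HCl] = (0.0434)·(0.0112) = 4.86×10⁻⁴
Qc = 4.86×10⁻⁴ > Kc = 1.47×10⁻⁴: net reverse reaction.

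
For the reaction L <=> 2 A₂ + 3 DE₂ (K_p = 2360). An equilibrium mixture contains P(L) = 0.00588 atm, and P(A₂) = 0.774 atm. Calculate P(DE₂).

P(DE₂) = 2.85 atm

At equilibrium, K_p = P(A₂)²·P(DE₂)³ / P(L) = 2360.
(0.774)²·(P(DE₂))³ / (0.00588) = 2360
P(DE₂)³ = 23.2 ⇒ P(DE₂) = 2.85 atm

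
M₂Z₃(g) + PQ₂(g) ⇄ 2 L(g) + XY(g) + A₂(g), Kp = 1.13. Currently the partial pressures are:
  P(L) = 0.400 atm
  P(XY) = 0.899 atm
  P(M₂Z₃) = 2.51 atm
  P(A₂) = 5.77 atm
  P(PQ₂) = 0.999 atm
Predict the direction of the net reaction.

toward products

Qp = P(L)²·P(XY)·P(A₂) / (P(M₂Z₃)·P(PQ₂)) = (0.400)²·(0.899)·(5.77) / ((2.51)·(0.999)) = 0.331
Qp = 0.331 < Kp = 1.13, so the forward reaction proceeds.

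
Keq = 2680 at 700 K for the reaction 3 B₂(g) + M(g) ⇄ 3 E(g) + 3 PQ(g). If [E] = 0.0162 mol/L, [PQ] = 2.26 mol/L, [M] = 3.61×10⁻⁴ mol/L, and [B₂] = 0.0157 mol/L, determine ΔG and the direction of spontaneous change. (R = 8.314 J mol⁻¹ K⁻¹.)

Q = [E]³·[PQ]³ / ([B₂]³·[M]) = (0.0162)³·(2.26)³ / ((0.0157)³·(3.61×10⁻⁴)) = 35100
ΔG = RT ln(Q/Keq) = (8.314 J mol⁻¹ K⁻¹)(700 K) × ln(35100/2680)
   = (5.820 kJ/mol)(2.572) = 15.0 kJ/mol
ΔG > 0, so the forward reaction is non-spontaneous (proceeds in reverse).

ΔG = 15.0 kJ/mol; the forward reaction is non-spontaneous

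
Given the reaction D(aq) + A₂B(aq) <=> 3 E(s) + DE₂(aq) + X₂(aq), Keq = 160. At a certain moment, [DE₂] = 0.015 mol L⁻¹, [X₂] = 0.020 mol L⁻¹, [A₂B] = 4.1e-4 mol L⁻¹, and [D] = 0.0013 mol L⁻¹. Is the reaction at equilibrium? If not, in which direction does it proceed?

reverse (toward reactants)

(E is a pure solid — omitted from Q.)
Q = [DE₂]·[X₂] / ([D]·[A₂B]) = (0.015)·(0.020) / ((0.0013)·(4.1e-4)) = 560
Q = 560 > Keq = 160, so the reverse reaction proceeds.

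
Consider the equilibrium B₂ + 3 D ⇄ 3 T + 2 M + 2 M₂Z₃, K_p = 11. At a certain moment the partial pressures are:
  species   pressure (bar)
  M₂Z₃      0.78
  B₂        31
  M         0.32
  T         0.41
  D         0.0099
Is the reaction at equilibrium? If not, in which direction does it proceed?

in the reverse direction

Q_p = P(T)³·P(M)²·P(M₂Z₃)² / (P(B₂)·P(D)³) = (0.41)³·(0.32)²·(0.78)² / ((31)·(0.0099)³) = 140
Q_p = 140 > K_p = 11, so the reverse reaction proceeds.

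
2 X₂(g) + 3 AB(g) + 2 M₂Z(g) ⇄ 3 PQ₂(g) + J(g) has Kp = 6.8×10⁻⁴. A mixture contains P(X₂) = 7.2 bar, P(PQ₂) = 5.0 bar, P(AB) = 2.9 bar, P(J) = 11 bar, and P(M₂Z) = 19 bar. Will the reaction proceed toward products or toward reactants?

Qp = P(PQ₂)³·P(J) / (P(X₂)²·P(AB)³·P(M₂Z)²) = (5.0)³·(11) / ((7.2)²·(2.9)³·(19)²) = 0.0030
Qp = 0.0030 > Kp = 6.8×10⁻⁴, so the reverse reaction proceeds.

reverse (toward reactants)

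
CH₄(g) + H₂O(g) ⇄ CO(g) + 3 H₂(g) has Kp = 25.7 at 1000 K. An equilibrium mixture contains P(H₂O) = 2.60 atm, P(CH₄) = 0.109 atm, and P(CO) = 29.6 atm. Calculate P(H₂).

P(H₂) = 0.627 atm

At equilibrium, Kp = P(CO)·P(H₂)³ / (P(CH₄)·P(H₂O)) = 25.7.
(29.6)·(P(H₂))³ / ((0.109)·(2.60)) = 25.7
P(H₂)³ = 0.246 ⇒ P(H₂) = 0.627 atm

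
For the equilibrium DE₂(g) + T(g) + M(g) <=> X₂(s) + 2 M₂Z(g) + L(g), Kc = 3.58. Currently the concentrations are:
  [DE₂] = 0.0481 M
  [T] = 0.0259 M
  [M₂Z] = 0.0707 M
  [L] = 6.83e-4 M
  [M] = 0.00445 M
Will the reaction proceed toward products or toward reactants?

in the forward direction

(X₂ is a pure solid — omitted from Qc.)
Qc = [M₂Z]²·[L] / ([DE₂]·[T]·[M]) = (0.0707)²·(6.83e-4) / ((0.0481)·(0.0259)·(0.00445)) = 0.616
Qc = 0.616 < Kc = 3.58, so the forward reaction proceeds.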